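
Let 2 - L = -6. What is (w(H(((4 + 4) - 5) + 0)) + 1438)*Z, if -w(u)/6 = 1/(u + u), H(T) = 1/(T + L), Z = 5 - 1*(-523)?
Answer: 741840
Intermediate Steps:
L = 8 (L = 2 - 1*(-6) = 2 + 6 = 8)
Z = 528 (Z = 5 + 523 = 528)
H(T) = 1/(8 + T) (H(T) = 1/(T + 8) = 1/(8 + T))
w(u) = -3/u (w(u) = -6/(u + u) = -6*1/(2*u) = -3/u)
(w(H(((4 + 4) - 5) + 0)) + 1438)*Z = (-(24 + 3*((4 + 4) - 5)) + 1438)*528 = (-(24 + 3*(8 - 5)) + 1438)*528 = (-3/(1/(8 + (3 + 0))) + 1438)*528 = (-3/(1/(8 + 3)) + 1438)*528 = (-3/(1/11) + 1438)*528 = (-3/1/11 + 1438)*528 = (-3*11 + 1438)*528 = (-33 + 1438)*528 = 1405*528 = 741840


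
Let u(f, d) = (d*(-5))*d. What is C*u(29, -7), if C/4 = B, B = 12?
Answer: -11760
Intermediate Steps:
C = 48 (C = 4*12 = 48)
u(f, d) = -5*d² (u(f, d) = (-5*d)*d = -5*d²)
C*u(29, -7) = 48*(-5*(-7)²) = 48*(-5*49) = 48*(-245) = -11760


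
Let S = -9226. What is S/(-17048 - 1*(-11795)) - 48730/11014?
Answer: -77181763/28928271 ≈ -2.6680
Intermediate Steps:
S/(-17048 - 1*(-11795)) - 48730/11014 = -9226/(-17048 - 1*(-11795)) - 48730/11014 = -9226/(-17048 + 11795) - 48730*1/11014 = -9226/(-5253) - 24365/5507 = -9226*(-1/5253) - 24365/5507 = 9226/5253 - 24365/5507 = -77181763/28928271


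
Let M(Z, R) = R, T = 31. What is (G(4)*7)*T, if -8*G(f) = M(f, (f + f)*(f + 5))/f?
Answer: -1953/4 ≈ -488.25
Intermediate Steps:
G(f) = -5/4 - f/4 (G(f) = -(f + f)*(f + 5)/(8*f) = -(2*f)*(5 + f)/(8*f) = -2*f*(5 + f)/(8*f) = -(10 + 2*f)/8 = -5/4 - f/4)
(G(4)*7)*T = ((-5/4 - ¼*4)*7)*31 = ((-5/4 - 1)*7)*31 = -9/4*7*31 = -63/4*31 = -1953/4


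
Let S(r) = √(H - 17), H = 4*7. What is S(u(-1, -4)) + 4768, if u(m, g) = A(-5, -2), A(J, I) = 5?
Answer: 4768 + √11 ≈ 4771.3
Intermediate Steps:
H = 28
u(m, g) = 5
S(r) = √11 (S(r) = √(28 - 17) = √11)
S(u(-1, -4)) + 4768 = √11 + 4768 = 4768 + √11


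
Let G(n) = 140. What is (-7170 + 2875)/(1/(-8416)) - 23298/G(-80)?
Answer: 2530258751/70 ≈ 3.6147e+7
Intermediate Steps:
(-7170 + 2875)/(1/(-8416)) - 23298/G(-80) = (-7170 + 2875)/(1/(-8416)) - 23298/140 = -4295/(-1/8416) - 23298*1/140 = -4295*(-8416) - 11649/70 = 36146720 - 11649/70 = 2530258751/70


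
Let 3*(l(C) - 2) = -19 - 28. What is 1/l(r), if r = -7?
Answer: -3/41 ≈ -0.073171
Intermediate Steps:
l(C) = -41/3 (l(C) = 2 + (-19 - 28)/3 = 2 + (1/3)*(-47) = 2 - 47/3 = -41/3)
1/l(r) = 1/(-41/3) = -3/41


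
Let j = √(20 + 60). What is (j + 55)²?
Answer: 3105 + 440*√5 ≈ 4088.9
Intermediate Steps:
j = 4*√5 (j = √80 = 4*√5 ≈ 8.9443)
(j + 55)² = (4*√5 + 55)² = (55 + 4*√5)²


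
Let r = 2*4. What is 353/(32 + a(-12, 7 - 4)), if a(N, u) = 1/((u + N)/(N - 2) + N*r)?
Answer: 471255/42706 ≈ 11.035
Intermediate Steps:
r = 8
a(N, u) = 1/(8*N + (N + u)/(-2 + N)) (a(N, u) = 1/((u + N)/(N - 2) + N*8) = 1/((N + u)/(-2 + N) + 8*N) = 1/(8*N + (N + u)/(-2 + N)))
353/(32 + a(-12, 7 - 4)) = 353/(32 + (-2 - 12)/((7 - 4) - 15*(-12) + 8*(-12)²)) = 353/(32 - 14/(3 + 180 + 8*144)) = 353/(32 - 14/(3 + 180 + 1152)) = 353/(32 - 14/1335) = 353/(42706/1335) = 353*(1335/42706) = 471255/42706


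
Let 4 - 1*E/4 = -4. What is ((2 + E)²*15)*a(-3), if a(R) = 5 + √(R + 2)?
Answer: 86700 + 17340*I ≈ 86700.0 + 17340.0*I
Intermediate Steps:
E = 32 (E = 16 - 4*(-4) = 16 + 16 = 32)
a(R) = 5 + √(2 + R)
((2 + E)²*15)*a(-3) = ((2 + 32)²*15)*(5 + √(2 - 3)) = (34²*15)*(5 + √(-1)) = (1156*15)*(5 + I) = 17340*(5 + I) = 86700 + 17340*I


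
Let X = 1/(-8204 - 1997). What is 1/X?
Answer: -10201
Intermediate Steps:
X = -1/10201 (X = 1/(-10201) = -1/10201 ≈ -9.8030e-5)
1/X = 1/(-1/10201) = -10201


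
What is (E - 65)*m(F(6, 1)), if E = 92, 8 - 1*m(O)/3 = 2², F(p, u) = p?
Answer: 324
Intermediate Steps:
m(O) = 12 (m(O) = 24 - 3*2² = 24 - 3*4 = 24 - 12 = 12)
(E - 65)*m(F(6, 1)) = (92 - 65)*12 = 27*12 = 324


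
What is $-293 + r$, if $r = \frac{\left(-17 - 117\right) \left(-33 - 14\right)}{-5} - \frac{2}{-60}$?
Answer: $- \frac{46577}{30} \approx -1552.6$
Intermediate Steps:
$r = - \frac{37787}{30}$ ($r = \left(-134\right) \left(-47\right) \left(- \frac{1}{5}\right) - - \frac{1}{30} = 6298 \left(- \frac{1}{5}\right) + \frac{1}{30} = - \frac{6298}{5} + \frac{1}{30} = - \frac{37787}{30} \approx -1259.6$)
$-293 + r = -293 - \frac{37787}{30} = - \frac{46577}{30}$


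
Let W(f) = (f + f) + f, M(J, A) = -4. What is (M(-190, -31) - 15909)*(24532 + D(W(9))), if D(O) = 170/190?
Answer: -7417447125/19 ≈ -3.9039e+8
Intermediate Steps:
W(f) = 3*f (W(f) = 2*f + f = 3*f)
D(O) = 17/19 (D(O) = 170*(1/190) = 17/19)
(M(-190, -31) - 15909)*(24532 + D(W(9))) = (-4 - 15909)*(24532 + 17/19) = -15913*466125/19 = -7417447125/19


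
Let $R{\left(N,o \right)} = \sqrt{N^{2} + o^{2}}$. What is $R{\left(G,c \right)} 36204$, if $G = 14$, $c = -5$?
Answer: $36204 \sqrt{221} \approx 5.3821 \cdot 10^{5}$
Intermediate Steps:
$R{\left(G,c \right)} 36204 = \sqrt{14^{2} + \left(-5\right)^{2}} \cdot 36204 = \sqrt{196 + 25} \cdot 36204 = \sqrt{221} \cdot 36204 = 36204 \sqrt{221}$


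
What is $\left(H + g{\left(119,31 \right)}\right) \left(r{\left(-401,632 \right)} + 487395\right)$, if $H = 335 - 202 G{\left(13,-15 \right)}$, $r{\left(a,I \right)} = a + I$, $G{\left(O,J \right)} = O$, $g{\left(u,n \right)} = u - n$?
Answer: $-1074240078$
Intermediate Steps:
$r{\left(a,I \right)} = I + a$
$H = -2291$ ($H = 335 - 2626 = -2291$)
$\left(H + g{\left(119,31 \right)}\right) \left(r{\left(-401,632 \right)} + 487395\right) = \left(-2291 + \left(119 - 31\right)\right) \left(\left(632 - 401\right) + 487395\right) = \left(-2291 + \left(119 - 31\right)\right) \left(231 + 487395\right) = \left(-2291 + 88\right) 487626 = \left(-2203\right) 487626 = -1074240078$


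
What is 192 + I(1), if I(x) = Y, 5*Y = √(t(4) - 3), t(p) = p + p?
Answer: 192 + √5/5 ≈ 192.45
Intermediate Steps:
t(p) = 2*p
Y = √5/5 (Y = √(2*4 - 3)/5 = √(8 - 3)/5 = √5/5 ≈ 0.44721)
I(x) = √5/5
192 + I(1) = 192 + √5/5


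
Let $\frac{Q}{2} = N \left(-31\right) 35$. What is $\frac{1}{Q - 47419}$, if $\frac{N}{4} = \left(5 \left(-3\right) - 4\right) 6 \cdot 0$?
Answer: $- \frac{1}{47419} \approx -2.1089 \cdot 10^{-5}$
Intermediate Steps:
$N = 0$ ($N = 4 \left(5 \left(-3\right) - 4\right) 6 \cdot 0 = 4 \left(-15 - 4\right) 6 \cdot 0 = 4 \left(-19\right) 6 \cdot 0 = 4 \left(\left(-114\right) 0\right) = 4 \cdot 0 = 0$)
$Q = 0$ ($Q = 2 \cdot 0 \left(-31\right) 35 = 2 \cdot 0 \cdot 35 = 2 \cdot 0 = 0$)
$\frac{1}{Q - 47419} = \frac{1}{0 - 47419} = \frac{1}{-47419} = - \frac{1}{47419}$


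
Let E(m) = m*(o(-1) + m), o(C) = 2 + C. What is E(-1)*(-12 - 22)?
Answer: 0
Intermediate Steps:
E(m) = m*(1 + m) (E(m) = m*((2 - 1) + m) = m*(1 + m))
E(-1)*(-12 - 22) = (-(1 - 1))*(-12 - 22) = -1*0*(-34) = 0*(-34) = 0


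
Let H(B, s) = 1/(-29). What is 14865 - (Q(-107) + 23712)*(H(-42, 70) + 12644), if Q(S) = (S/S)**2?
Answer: -8694533190/29 ≈ -2.9981e+8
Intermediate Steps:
H(B, s) = -1/29
Q(S) = 1 (Q(S) = 1**2 = 1)
14865 - (Q(-107) + 23712)*(H(-42, 70) + 12644) = 14865 - (1 + 23712)*(-1/29 + 12644) = 14865 - 23713*366675/29 = 14865 - 1*8694964275/29 = 14865 - 8694964275/29 = -8694533190/29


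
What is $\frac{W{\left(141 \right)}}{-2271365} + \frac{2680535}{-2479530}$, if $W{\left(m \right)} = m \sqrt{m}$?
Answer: $- \frac{536107}{495906} - \frac{141 \sqrt{141}}{2271365} \approx -1.0818$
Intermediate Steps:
$W{\left(m \right)} = m^{\frac{3}{2}}$
$\frac{W{\left(141 \right)}}{-2271365} + \frac{2680535}{-2479530} = \frac{141^{\frac{3}{2}}}{-2271365} + \frac{2680535}{-2479530} = 141 \sqrt{141} \left(- \frac{1}{2271365}\right) + 2680535 \left(- \frac{1}{2479530}\right) = - \frac{141 \sqrt{141}}{2271365} - \frac{536107}{495906} = - \frac{536107}{495906} - \frac{141 \sqrt{141}}{2271365}$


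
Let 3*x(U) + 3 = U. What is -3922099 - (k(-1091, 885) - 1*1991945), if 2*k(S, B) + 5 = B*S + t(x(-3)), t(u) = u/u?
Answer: -2894769/2 ≈ -1.4474e+6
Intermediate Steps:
x(U) = -1 + U/3
t(u) = 1
k(S, B) = -2 + B*S/2 (k(S, B) = -5/2 + (B*S + 1)/2 = -5/2 + (1 + B*S)/2 = -5/2 + (1/2 + B*S/2) = -2 + B*S/2)
-3922099 - (k(-1091, 885) - 1*1991945) = -3922099 - ((-2 + (1/2)*885*(-1091)) - 1*1991945) = -3922099 - ((-2 - 965535/2) - 1991945) = -3922099 - (-965539/2 - 1991945) = -3922099 - 1*(-4949429/2) = -3922099 + 4949429/2 = -2894769/2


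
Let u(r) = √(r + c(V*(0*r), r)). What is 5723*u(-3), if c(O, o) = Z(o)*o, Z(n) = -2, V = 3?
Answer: 5723*√3 ≈ 9912.5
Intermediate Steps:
c(O, o) = -2*o
u(r) = √(-r) (u(r) = √(r - 2*r) = √(-r))
5723*u(-3) = 5723*√(-1*(-3)) = 5723*√3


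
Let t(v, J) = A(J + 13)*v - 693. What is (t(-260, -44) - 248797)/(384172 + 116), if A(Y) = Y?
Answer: -120715/192144 ≈ -0.62825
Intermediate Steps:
t(v, J) = -693 + v*(13 + J) (t(v, J) = (J + 13)*v - 693 = (13 + J)*v - 693 = v*(13 + J) - 693 = -693 + v*(13 + J))
(t(-260, -44) - 248797)/(384172 + 116) = ((-693 - 260*(13 - 44)) - 248797)/(384172 + 116) = ((-693 - 260*(-31)) - 248797)/384288 = ((-693 + 8060) - 248797)*(1/384288) = (7367 - 248797)*(1/384288) = -241430*1/384288 = -120715/192144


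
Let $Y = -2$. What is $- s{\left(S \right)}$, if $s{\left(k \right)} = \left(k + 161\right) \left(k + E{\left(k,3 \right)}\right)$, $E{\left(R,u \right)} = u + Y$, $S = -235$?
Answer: $-17316$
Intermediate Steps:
$E{\left(R,u \right)} = -2 + u$ ($E{\left(R,u \right)} = u - 2 = -2 + u$)
$s{\left(k \right)} = \left(1 + k\right) \left(161 + k\right)$ ($s{\left(k \right)} = \left(k + 161\right) \left(k + \left(-2 + 3\right)\right) = \left(161 + k\right) \left(k + 1\right) = \left(161 + k\right) \left(1 + k\right) = \left(1 + k\right) \left(161 + k\right)$)
$- s{\left(S \right)} = - (161 + \left(-235\right)^{2} + 162 \left(-235\right)) = - (161 + 55225 - 38070) = \left(-1\right) 17316 = -17316$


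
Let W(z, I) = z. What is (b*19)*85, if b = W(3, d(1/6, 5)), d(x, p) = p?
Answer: 4845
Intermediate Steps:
b = 3
(b*19)*85 = (3*19)*85 = 57*85 = 4845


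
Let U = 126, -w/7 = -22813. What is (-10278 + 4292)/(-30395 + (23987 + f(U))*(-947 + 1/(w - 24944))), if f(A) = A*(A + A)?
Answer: 806595542/7116693471577 ≈ 0.00011334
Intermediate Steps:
w = 159691 (w = -7*(-22813) = 159691)
f(A) = 2*A**2 (f(A) = A*(2*A) = 2*A**2)
(-10278 + 4292)/(-30395 + (23987 + f(U))*(-947 + 1/(w - 24944))) = (-10278 + 4292)/(-30395 + (23987 + 2*126**2)*(-947 + 1/(159691 - 24944))) = -5986/(-30395 + (23987 + 2*15876)*(-947 + 1/134747)) = -5986/(-30395 + (23987 + 31752)*(-947 + 1/134747)) = -5986/(-30395 + 55739*(-127605408/134747)) = -5986/(-30395 - 7112597836512/134747) = -5986/(-7116693471577/134747) = -5986*(-134747/7116693471577) = 806595542/7116693471577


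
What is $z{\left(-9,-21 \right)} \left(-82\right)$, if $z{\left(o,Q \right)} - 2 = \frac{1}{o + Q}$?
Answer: $- \frac{2419}{15} \approx -161.27$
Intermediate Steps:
$z{\left(o,Q \right)} = 2 + \frac{1}{Q + o}$ ($z{\left(o,Q \right)} = 2 + \frac{1}{o + Q} = 2 + \frac{1}{Q + o}$)
$z{\left(-9,-21 \right)} \left(-82\right) = \frac{1 + 2 \left(-21\right) + 2 \left(-9\right)}{-21 - 9} \left(-82\right) = \frac{1 - 42 - 18}{-30} \left(-82\right) = \left(- \frac{1}{30}\right) \left(-59\right) \left(-82\right) = \frac{59}{30} \left(-82\right) = - \frac{2419}{15}$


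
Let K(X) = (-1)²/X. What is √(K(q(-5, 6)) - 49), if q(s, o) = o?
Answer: I*√1758/6 ≈ 6.9881*I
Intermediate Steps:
K(X) = 1/X
√(K(q(-5, 6)) - 49) = √(1/6 - 49) = √(⅙ - 49) = √(-293/6) = I*√1758/6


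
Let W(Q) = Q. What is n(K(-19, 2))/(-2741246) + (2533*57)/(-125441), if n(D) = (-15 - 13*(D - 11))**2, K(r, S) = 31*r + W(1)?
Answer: -3986459997835/171932319743 ≈ -23.186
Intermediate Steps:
K(r, S) = 1 + 31*r (K(r, S) = 31*r + 1 = 1 + 31*r)
n(D) = (128 - 13*D)**2 (n(D) = (-15 - 13*(-11 + D))**2 = (-15 + (143 - 13*D))**2 = (128 - 13*D)**2)
n(K(-19, 2))/(-2741246) + (2533*57)/(-125441) = (-128 + 13*(1 + 31*(-19)))**2/(-2741246) + (2533*57)/(-125441) = (-128 + 13*(1 - 589))**2*(-1/2741246) + 144381*(-1/125441) = (-128 + 13*(-588))**2*(-1/2741246) - 144381/125441 = (-128 - 7644)**2*(-1/2741246) - 144381/125441 = (-7772)**2*(-1/2741246) - 144381/125441 = 60403984*(-1/2741246) - 144381/125441 = -30201992/1370623 - 144381/125441 = -3986459997835/171932319743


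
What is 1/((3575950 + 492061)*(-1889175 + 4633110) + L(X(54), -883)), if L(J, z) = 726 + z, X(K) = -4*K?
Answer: 1/11162357763128 ≈ 8.9587e-14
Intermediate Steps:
1/((3575950 + 492061)*(-1889175 + 4633110) + L(X(54), -883)) = 1/((3575950 + 492061)*(-1889175 + 4633110) + (726 - 883)) = 1/(4068011*2743935 - 157) = 1/(11162357763285 - 157) = 1/11162357763128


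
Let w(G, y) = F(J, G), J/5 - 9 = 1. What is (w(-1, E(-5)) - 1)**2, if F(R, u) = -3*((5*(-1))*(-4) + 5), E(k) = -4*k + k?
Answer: 5776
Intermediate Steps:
E(k) = -3*k
J = 50 (J = 45 + 5*1 = 45 + 5 = 50)
F(R, u) = -75 (F(R, u) = -3*(-5*(-4) + 5) = -3*(20 + 5) = -3*25 = -75)
w(G, y) = -75
(w(-1, E(-5)) - 1)**2 = (-75 - 1)**2 = (-76)**2 = 5776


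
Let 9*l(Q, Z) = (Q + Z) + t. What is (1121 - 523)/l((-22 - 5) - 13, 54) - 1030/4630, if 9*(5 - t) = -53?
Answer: 11201861/51856 ≈ 216.02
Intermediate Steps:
t = 98/9 (t = 5 - ⅑*(-53) = 5 + 53/9 = 98/9 ≈ 10.889)
l(Q, Z) = 98/81 + Q/9 + Z/9 (l(Q, Z) = ((Q + Z) + 98/9)/9 = (98/9 + Q + Z)/9 = 98/81 + Q/9 + Z/9)
(1121 - 523)/l((-22 - 5) - 13, 54) - 1030/4630 = (1121 - 523)/(98/81 + ((-22 - 5) - 13)/9 + (⅑)*54) - 1030/4630 = 598/(98/81 + (-27 - 13)/9 + 6) - 1030*1/4630 = 598/(98/81 + (⅑)*(-40) + 6) - 103/463 = 598/(98/81 - 40/9 + 6) - 103/463 = 598/(224/81) - 103/463 = 598*(81/224) - 103/463 = 24219/112 - 103/463 = 11201861/51856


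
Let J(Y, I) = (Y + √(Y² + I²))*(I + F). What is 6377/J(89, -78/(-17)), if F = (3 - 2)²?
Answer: -2788387889/577980 + 1842953*√2295253/577980 ≈ 6.4067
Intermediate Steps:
F = 1 (F = 1² = 1)
J(Y, I) = (1 + I)*(Y + √(I² + Y²)) (J(Y, I) = (Y + √(Y² + I²))*(I + 1) = (Y + √(I² + Y²))*(1 + I) = (1 + I)*(Y + √(I² + Y²)))
6377/J(89, -78/(-17)) = 6377/(89 + √((-78/(-17))² + 89²) - 78/(-17)*89 + (-78/(-17))*√((-78/(-17))² + 89²)) = 6377/(89 + √((-78*(-1/17))² + 7921) - 78*(-1/17)*89 + (-78*(-1/17))*√((-78*(-1/17))² + 7921)) = 6377/(89 + √((78/17)² + 7921) + (78/17)*89 + 78*√((78/17)² + 7921)/17) = 6377/(89 + √(6084/289 + 7921) + 6942/17 + 78*√(6084/289 + 7921)/17) = 6377/(89 + √(2295253/289) + 6942/17 + 78*√(2295253/289)/17) = 6377/(89 + √2295253/17 + 6942/17 + 78*(√2295253/17)/17) = 6377/(89 + √2295253/17 + 6942/17 + 78*√2295253/289) = 6377/(8455/17 + 95*√2295253/289)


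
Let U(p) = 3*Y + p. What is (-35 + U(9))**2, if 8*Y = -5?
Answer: 49729/64 ≈ 777.02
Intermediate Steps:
Y = -5/8 (Y = (1/8)*(-5) = -5/8 ≈ -0.62500)
U(p) = -15/8 + p (U(p) = 3*(-5/8) + p = -15/8 + p)
(-35 + U(9))**2 = (-35 + (-15/8 + 9))**2 = (-35 + 57/8)**2 = (-223/8)**2 = 49729/64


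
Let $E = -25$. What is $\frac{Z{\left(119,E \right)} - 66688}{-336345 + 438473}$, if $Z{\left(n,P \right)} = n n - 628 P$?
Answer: $- \frac{36827}{102128} \approx -0.3606$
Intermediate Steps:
$Z{\left(n,P \right)} = n^{2} - 628 P$
$\frac{Z{\left(119,E \right)} - 66688}{-336345 + 438473} = \frac{\left(119^{2} - -15700\right) - 66688}{-336345 + 438473} = \frac{\left(14161 + 15700\right) - 66688}{102128} = \left(29861 - 66688\right) \frac{1}{102128} = \left(-36827\right) \frac{1}{102128} = - \frac{36827}{102128}$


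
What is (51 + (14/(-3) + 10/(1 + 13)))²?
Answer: 976144/441 ≈ 2213.5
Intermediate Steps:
(51 + (14/(-3) + 10/(1 + 13)))² = (51 + (14*(-⅓) + 10/14))² = (51 + (-14/3 + 10*(1/14)))² = (51 + (-14/3 + 5/7))² = (51 - 83/21)² = (988/21)² = 976144/441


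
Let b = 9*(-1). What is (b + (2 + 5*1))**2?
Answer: 4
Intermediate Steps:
b = -9
(b + (2 + 5*1))**2 = (-9 + (2 + 5*1))**2 = (-9 + (2 + 5))**2 = (-9 + 7)**2 = (-2)**2 = 4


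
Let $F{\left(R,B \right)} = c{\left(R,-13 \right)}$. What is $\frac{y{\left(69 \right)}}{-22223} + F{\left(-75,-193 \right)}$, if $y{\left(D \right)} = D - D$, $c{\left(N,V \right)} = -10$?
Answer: $-10$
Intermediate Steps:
$F{\left(R,B \right)} = -10$
$y{\left(D \right)} = 0$
$\frac{y{\left(69 \right)}}{-22223} + F{\left(-75,-193 \right)} = \frac{0}{-22223} - 10 = 0 \left(- \frac{1}{22223}\right) - 10 = 0 - 10 = -10$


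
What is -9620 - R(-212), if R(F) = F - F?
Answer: -9620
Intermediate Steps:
R(F) = 0
-9620 - R(-212) = -9620 - 1*0 = -9620 + 0 = -9620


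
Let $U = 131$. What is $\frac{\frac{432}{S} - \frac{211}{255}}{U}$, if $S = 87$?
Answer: $\frac{30601}{968745} \approx 0.031588$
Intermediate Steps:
$\frac{\frac{432}{S} - \frac{211}{255}}{U} = \frac{\frac{432}{87} - \frac{211}{255}}{131} = \left(432 \cdot \frac{1}{87} - \frac{211}{255}\right) \frac{1}{131} = \left(\frac{144}{29} - \frac{211}{255}\right) \frac{1}{131} = \frac{30601}{7395} \cdot \frac{1}{131} = \frac{30601}{968745}$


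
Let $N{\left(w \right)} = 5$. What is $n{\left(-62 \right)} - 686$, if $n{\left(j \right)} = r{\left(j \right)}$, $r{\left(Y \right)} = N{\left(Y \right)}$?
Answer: $-681$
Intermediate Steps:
$r{\left(Y \right)} = 5$
$n{\left(j \right)} = 5$
$n{\left(-62 \right)} - 686 = 5 - 686 = -681$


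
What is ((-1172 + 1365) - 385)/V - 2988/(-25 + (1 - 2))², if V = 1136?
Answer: -55065/11999 ≈ -4.5891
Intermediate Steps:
((-1172 + 1365) - 385)/V - 2988/(-25 + (1 - 2))² = ((-1172 + 1365) - 385)/1136 - 2988/(-25 + (1 - 2))² = (193 - 385)*(1/1136) - 2988/(-25 - 1)² = -192*1/1136 - 2988/((-26)²) = -12/71 - 2988/676 = -12/71 - 2988*1/676 = -12/71 - 747/169 = -55065/11999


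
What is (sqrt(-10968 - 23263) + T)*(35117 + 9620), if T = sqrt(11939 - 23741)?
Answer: 44737*I*(sqrt(11802) + sqrt(34231)) ≈ 1.3137e+7*I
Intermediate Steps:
T = I*sqrt(11802) (T = sqrt(-11802) = I*sqrt(11802) ≈ 108.64*I)
(sqrt(-10968 - 23263) + T)*(35117 + 9620) = (sqrt(-10968 - 23263) + I*sqrt(11802))*(35117 + 9620) = (sqrt(-34231) + I*sqrt(11802))*44737 = (I*sqrt(34231) + I*sqrt(11802))*44737 = (I*sqrt(11802) + I*sqrt(34231))*44737 = 44737*I*sqrt(11802) + 44737*I*sqrt(34231)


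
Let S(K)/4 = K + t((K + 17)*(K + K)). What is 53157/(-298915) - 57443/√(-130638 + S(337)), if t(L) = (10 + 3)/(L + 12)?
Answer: -53157/298915 + 344658*I*√12779458510019/7712407067 ≈ -0.17783 + 159.76*I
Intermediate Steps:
t(L) = 13/(12 + L)
S(K) = 4*K + 52/(12 + 2*K*(17 + K)) (S(K) = 4*(K + 13/(12 + (K + 17)*(K + K))) = 4*(K + 13/(12 + (17 + K)*(2*K))) = 4*(K + 13/(12 + 2*K*(17 + K))) = 4*K + 52/(12 + 2*K*(17 + K)))
53157/(-298915) - 57443/√(-130638 + S(337)) = 53157/(-298915) - 57443/√(-130638 + 2*(13 + 2*337*(6 + 337*(17 + 337)))/(6 + 337*(17 + 337))) = 53157*(-1/298915) - 57443/√(-130638 + 2*(13 + 2*337*(6 + 337*354))/(6 + 337*354)) = -53157/298915 - 57443/√(-130638 + 2*(13 + 2*337*(6 + 119298))/(6 + 119298)) = -53157/298915 - 57443/√(-130638 + 2*(13 + 2*337*119304)/119304) = -53157/298915 - 57443/√(-130638 + 2*(1/119304)*(13 + 80410896)) = -53157/298915 - 57443/√(-130638 + 2*(1/119304)*80410909) = -53157/298915 - 57443/√(-130638 + 80410909/59652) = -53157/298915 - 57443*(-6*I*√12779458510019/7712407067) = -53157/298915 - (-344658)*I*√12779458510019/7712407067 = -53157/298915 + 344658*I*√12779458510019/7712407067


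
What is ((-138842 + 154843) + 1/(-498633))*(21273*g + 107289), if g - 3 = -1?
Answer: 398492507135240/166211 ≈ 2.3975e+9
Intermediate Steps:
g = 2 (g = 3 - 1 = 2)
((-138842 + 154843) + 1/(-498633))*(21273*g + 107289) = ((-138842 + 154843) + 1/(-498633))*(21273*2 + 107289) = (16001 - 1/498633)*(42546 + 107289) = (7978626632/498633)*149835 = 398492507135240/166211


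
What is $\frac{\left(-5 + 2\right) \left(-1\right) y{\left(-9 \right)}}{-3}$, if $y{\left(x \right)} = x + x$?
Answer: $18$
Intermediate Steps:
$y{\left(x \right)} = 2 x$
$\frac{\left(-5 + 2\right) \left(-1\right) y{\left(-9 \right)}}{-3} = \frac{\left(-5 + 2\right) \left(-1\right) 2 \left(-9\right)}{-3} = \left(-3\right) \left(-1\right) \left(-18\right) \left(- \frac{1}{3}\right) = 3 \left(-18\right) \left(- \frac{1}{3}\right) = \left(-54\right) \left(- \frac{1}{3}\right) = 18$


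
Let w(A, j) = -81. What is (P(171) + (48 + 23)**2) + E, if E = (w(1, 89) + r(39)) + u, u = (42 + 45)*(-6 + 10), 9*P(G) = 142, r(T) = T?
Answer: 48265/9 ≈ 5362.8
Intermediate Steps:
P(G) = 142/9 (P(G) = (1/9)*142 = 142/9)
u = 348 (u = 87*4 = 348)
E = 306 (E = (-81 + 39) + 348 = -42 + 348 = 306)
(P(171) + (48 + 23)**2) + E = (142/9 + (48 + 23)**2) + 306 = (142/9 + 71**2) + 306 = (142/9 + 5041) + 306 = 45511/9 + 306 = 48265/9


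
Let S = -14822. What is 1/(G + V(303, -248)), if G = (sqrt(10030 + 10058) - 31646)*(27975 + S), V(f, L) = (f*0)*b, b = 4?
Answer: -15823/6586030847942 - 9*sqrt(62)/6586030847942 ≈ -2.4133e-9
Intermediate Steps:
V(f, L) = 0 (V(f, L) = (f*0)*4 = 0*4 = 0)
G = -416239838 + 236754*sqrt(62) (G = (sqrt(10030 + 10058) - 31646)*(27975 - 14822) = (sqrt(20088) - 31646)*13153 = (18*sqrt(62) - 31646)*13153 = (-31646 + 18*sqrt(62))*13153 = -416239838 + 236754*sqrt(62) ≈ -4.1438e+8)
1/(G + V(303, -248)) = 1/((-416239838 + 236754*sqrt(62)) + 0) = 1/(-416239838 + 236754*sqrt(62))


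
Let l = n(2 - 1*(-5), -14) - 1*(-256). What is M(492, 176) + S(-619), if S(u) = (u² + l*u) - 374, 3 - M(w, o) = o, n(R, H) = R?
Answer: 219817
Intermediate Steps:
M(w, o) = 3 - o
l = 263 (l = (2 - 1*(-5)) - 1*(-256) = (2 + 5) + 256 = 7 + 256 = 263)
S(u) = -374 + u² + 263*u (S(u) = (u² + 263*u) - 374 = -374 + u² + 263*u)
M(492, 176) + S(-619) = (3 - 1*176) + (-374 + (-619)² + 263*(-619)) = (3 - 176) + (-374 + 383161 - 162797) = -173 + 219990 = 219817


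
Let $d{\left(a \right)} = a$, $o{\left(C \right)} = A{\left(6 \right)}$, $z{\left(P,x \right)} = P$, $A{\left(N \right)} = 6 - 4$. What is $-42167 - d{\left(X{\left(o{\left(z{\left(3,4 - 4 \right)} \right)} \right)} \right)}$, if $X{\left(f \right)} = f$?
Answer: $-42169$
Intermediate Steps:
$A{\left(N \right)} = 2$ ($A{\left(N \right)} = 6 - 4 = 2$)
$o{\left(C \right)} = 2$
$-42167 - d{\left(X{\left(o{\left(z{\left(3,4 - 4 \right)} \right)} \right)} \right)} = -42167 - 2 = -42169$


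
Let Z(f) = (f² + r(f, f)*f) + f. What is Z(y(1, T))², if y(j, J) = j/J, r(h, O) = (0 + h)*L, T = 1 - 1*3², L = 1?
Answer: 9/1024 ≈ 0.0087891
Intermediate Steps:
T = -8 (T = 1 - 1*9 = 1 - 9 = -8)
r(h, O) = h (r(h, O) = (0 + h)*1 = h*1 = h)
Z(f) = f + 2*f² (Z(f) = (f² + f*f) + f = (f² + f²) + f = 2*f² + f = f + 2*f²)
Z(y(1, T))² = ((1/(-8))*(1 + 2*(1/(-8))))² = ((1*(-⅛))*(1 + 2*(1*(-⅛))))² = (-(1 + 2*(-⅛))/8)² = (-(1 - ¼)/8)² = (-⅛*¾)² = (-3/32)² = 9/1024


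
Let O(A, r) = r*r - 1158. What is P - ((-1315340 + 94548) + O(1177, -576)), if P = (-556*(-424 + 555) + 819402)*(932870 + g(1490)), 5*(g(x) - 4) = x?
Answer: 696675377526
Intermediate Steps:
O(A, r) = -1158 + r**2 (O(A, r) = r**2 - 1158 = -1158 + r**2)
g(x) = 4 + x/5
P = 696674487352 (P = (-556*(-424 + 555) + 819402)*(932870 + (4 + (1/5)*1490)) = (-556*131 + 819402)*(932870 + (4 + 298)) = (-72836 + 819402)*(932870 + 302) = 746566*933172 = 696674487352)
P - ((-1315340 + 94548) + O(1177, -576)) = 696674487352 - ((-1315340 + 94548) + (-1158 + (-576)**2)) = 696674487352 - (-1220792 + (-1158 + 331776)) = 696674487352 - (-1220792 + 330618) = 696674487352 - 1*(-890174) = 696674487352 + 890174 = 696675377526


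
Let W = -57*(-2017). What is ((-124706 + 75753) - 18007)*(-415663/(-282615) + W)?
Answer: -145045982525472/18841 ≈ -7.6984e+9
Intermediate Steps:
W = 114969
((-124706 + 75753) - 18007)*(-415663/(-282615) + W) = ((-124706 + 75753) - 18007)*(-415663/(-282615) + 114969) = (-48953 - 18007)*(-415663*(-1/282615) + 114969) = -66960*(415663/282615 + 114969) = -66960*32492379598/282615 = -145045982525472/18841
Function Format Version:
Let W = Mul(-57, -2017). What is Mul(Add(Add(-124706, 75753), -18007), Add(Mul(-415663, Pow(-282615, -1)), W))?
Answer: Rational(-145045982525472, 18841) ≈ -7.6984e+9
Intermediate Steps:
W = 114969
Mul(Add(Add(-124706, 75753), -18007), Add(Mul(-415663, Pow(-282615, -1)), W)) = Mul(Add(Add(-124706, 75753), -18007), Add(Mul(-415663, Pow(-282615, -1)), 114969)) = Mul(Add(-48953, -18007), Add(Mul(-415663, Rational(-1, 282615)), 114969)) = Mul(-66960, Add(Rational(415663, 282615), 114969)) = Mul(-66960, Rational(32492379598, 282615)) = Rational(-145045982525472, 18841)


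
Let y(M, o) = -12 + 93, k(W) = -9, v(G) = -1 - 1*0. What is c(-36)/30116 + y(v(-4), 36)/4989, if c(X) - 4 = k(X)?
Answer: 804817/50082908 ≈ 0.016070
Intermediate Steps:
v(G) = -1 (v(G) = -1 + 0 = -1)
y(M, o) = 81
c(X) = -5 (c(X) = 4 - 9 = -5)
c(-36)/30116 + y(v(-4), 36)/4989 = -5/30116 + 81/4989 = -5*1/30116 + 81*(1/4989) = -5/30116 + 27/1663 = 804817/50082908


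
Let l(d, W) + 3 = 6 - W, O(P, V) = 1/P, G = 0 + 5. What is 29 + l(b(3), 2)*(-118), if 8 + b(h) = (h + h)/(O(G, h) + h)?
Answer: -89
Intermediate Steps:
G = 5
b(h) = -8 + 2*h/(1/5 + h) (b(h) = -8 + (h + h)/(1/5 + h) = -8 + (2*h)/(1/5 + h) = -8 + 2*h/(1/5 + h))
l(d, W) = 3 - W (l(d, W) = -3 + (6 - W) = 3 - W)
29 + l(b(3), 2)*(-118) = 29 + (3 - 1*2)*(-118) = 29 + (3 - 2)*(-118) = 29 + 1*(-118) = 29 - 118 = -89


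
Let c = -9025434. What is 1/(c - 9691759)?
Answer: -1/18717193 ≈ -5.3427e-8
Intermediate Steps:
1/(c - 9691759) = 1/(-9025434 - 9691759) = 1/(-18717193) = -1/18717193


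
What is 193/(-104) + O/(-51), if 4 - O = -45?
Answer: -14939/5304 ≈ -2.8166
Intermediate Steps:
O = 49 (O = 4 - 1*(-45) = 4 + 45 = 49)
193/(-104) + O/(-51) = 193/(-104) + 49/(-51) = 193*(-1/104) + 49*(-1/51) = -193/104 - 49/51 = -14939/5304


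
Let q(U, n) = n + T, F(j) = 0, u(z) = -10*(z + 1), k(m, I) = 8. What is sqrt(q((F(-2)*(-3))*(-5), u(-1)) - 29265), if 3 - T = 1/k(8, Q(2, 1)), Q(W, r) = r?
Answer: I*sqrt(468194)/4 ≈ 171.06*I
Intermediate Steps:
u(z) = -10 - 10*z (u(z) = -10*(1 + z) = -10 - 10*z)
T = 23/8 (T = 3 - 1/8 = 23/8 ≈ 2.8750)
q(U, n) = 23/8 + n (q(U, n) = n + 23/8 = 23/8 + n)
sqrt(q((F(-2)*(-3))*(-5), u(-1)) - 29265) = sqrt((23/8 + (-10 - 10*(-1))) - 29265) = sqrt((23/8 + (-10 + 10)) - 29265) = sqrt((23/8 + 0) - 29265) = sqrt(23/8 - 29265) = sqrt(-234097/8) = I*sqrt(468194)/4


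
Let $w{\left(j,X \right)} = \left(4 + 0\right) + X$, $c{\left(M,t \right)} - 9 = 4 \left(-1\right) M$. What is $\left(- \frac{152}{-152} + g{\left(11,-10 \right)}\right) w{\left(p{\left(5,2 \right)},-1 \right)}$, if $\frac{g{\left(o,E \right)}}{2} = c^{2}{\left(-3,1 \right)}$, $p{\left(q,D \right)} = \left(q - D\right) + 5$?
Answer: $2649$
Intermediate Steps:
$c{\left(M,t \right)} = 9 - 4 M$ ($c{\left(M,t \right)} = 9 + 4 \left(-1\right) M = 9 - 4 M$)
$p{\left(q,D \right)} = 5 + q - D$
$w{\left(j,X \right)} = 4 + X$
$g{\left(o,E \right)} = 882$ ($g{\left(o,E \right)} = 2 \left(9 - -12\right)^{2} = 2 \left(9 + 12\right)^{2} = 2 \cdot 21^{2} = 2 \cdot 441 = 882$)
$\left(- \frac{152}{-152} + g{\left(11,-10 \right)}\right) w{\left(p{\left(5,2 \right)},-1 \right)} = \left(- \frac{152}{-152} + 882\right) \left(4 - 1\right) = \left(\left(-152\right) \left(- \frac{1}{152}\right) + 882\right) 3 = \left(1 + 882\right) 3 = 883 \cdot 3 = 2649$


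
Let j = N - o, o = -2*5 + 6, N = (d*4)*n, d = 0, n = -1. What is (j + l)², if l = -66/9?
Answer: 100/9 ≈ 11.111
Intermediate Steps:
N = 0 (N = (0*4)*(-1) = 0*(-1) = 0)
l = -22/3 (l = -66*⅑ = -22/3 ≈ -7.3333)
o = -4 (o = -10 + 6 = -4)
j = 4 (j = 0 - 1*(-4) = 0 + 4 = 4)
(j + l)² = (4 - 22/3)² = (-10/3)² = 100/9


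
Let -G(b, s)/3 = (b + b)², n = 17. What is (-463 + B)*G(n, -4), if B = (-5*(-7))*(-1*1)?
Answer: 1727064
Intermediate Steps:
G(b, s) = -12*b² (G(b, s) = -3*(b + b)² = -3*4*b² = -12*b²)
B = -35 (B = 35*(-1) = -35)
(-463 + B)*G(n, -4) = (-463 - 35)*(-12*17²) = -(-5976)*289 = -498*(-3468) = 1727064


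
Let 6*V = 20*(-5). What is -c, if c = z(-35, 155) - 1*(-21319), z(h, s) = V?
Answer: -63907/3 ≈ -21302.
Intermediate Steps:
V = -50/3 (V = (20*(-5))/6 = (1/6)*(-100) = -50/3 ≈ -16.667)
z(h, s) = -50/3
c = 63907/3 (c = -50/3 - 1*(-21319) = -50/3 + 21319 = 63907/3 ≈ 21302.)
-c = -1*63907/3 = -63907/3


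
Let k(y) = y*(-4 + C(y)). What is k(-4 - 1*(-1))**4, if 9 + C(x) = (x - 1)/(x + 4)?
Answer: 6765201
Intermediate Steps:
C(x) = -9 + (-1 + x)/(4 + x) (C(x) = -9 + (x - 1)/(x + 4) = -9 + (-1 + x)/(4 + x))
k(y) = y*(-4 + (-37 - 8*y)/(4 + y))
k(-4 - 1*(-1))**4 = (-(-4 - 1*(-1))*(53 + 12*(-4 - 1*(-1)))/(4 + (-4 - 1*(-1))))**4 = (-(-4 + 1)*(53 + 12*(-4 + 1))/(4 + (-4 + 1)))**4 = (-1*(-3)*(53 + 12*(-3))/(4 - 3))**4 = (-1*(-3)*(53 - 36)/1)**4 = (-1*(-3)*1*17)**4 = 51**4 = 6765201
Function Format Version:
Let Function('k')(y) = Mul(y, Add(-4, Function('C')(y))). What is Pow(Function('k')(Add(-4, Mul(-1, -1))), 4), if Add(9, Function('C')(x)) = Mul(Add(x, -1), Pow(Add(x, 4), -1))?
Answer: 6765201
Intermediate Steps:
Function('C')(x) = Add(-9, Mul(Pow(Add(4, x), -1), Add(-1, x))) (Function('C')(x) = Add(-9, Mul(Add(x, -1), Pow(Add(x, 4), -1))) = Add(-9, Mul(Add(-1, x), Pow(Add(4, x), -1))) = Add(-9, Mul(Pow(Add(4, x), -1), Add(-1, x))))
Function('k')(y) = Mul(y, Add(-4, Mul(Pow(Add(4, y), -1), Add(-37, Mul(-8, y)))))
Pow(Function('k')(Add(-4, Mul(-1, -1))), 4) = Pow(Mul(-1, Add(-4, Mul(-1, -1)), Pow(Add(4, Add(-4, Mul(-1, -1))), -1), Add(53, Mul(12, Add(-4, Mul(-1, -1))))), 4) = Pow(Mul(-1, Add(-4, 1), Pow(Add(4, Add(-4, 1)), -1), Add(53, Mul(12, Add(-4, 1)))), 4) = Pow(Mul(-1, -3, Pow(Add(4, -3), -1), Add(53, Mul(12, -3))), 4) = Pow(Mul(-1, -3, Pow(1, -1), Add(53, -36)), 4) = Pow(Mul(-1, -3, 1, 17), 4) = Pow(51, 4) = 6765201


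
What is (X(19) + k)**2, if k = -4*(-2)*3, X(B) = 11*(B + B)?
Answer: 195364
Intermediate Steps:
X(B) = 22*B (X(B) = 11*(2*B) = 22*B)
k = 24 (k = 8*3 = 24)
(X(19) + k)**2 = (22*19 + 24)**2 = (418 + 24)**2 = 442**2 = 195364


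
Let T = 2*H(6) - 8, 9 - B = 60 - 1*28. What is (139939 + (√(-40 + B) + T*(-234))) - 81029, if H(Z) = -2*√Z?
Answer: 60782 + 936*√6 + 3*I*√7 ≈ 63075.0 + 7.9373*I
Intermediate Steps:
B = -23 (B = 9 - (60 - 1*28) = 9 - (60 - 28) = 9 - 1*32 = 9 - 32 = -23)
T = -8 - 4*√6 (T = 2*(-2*√6) - 8 = -4*√6 - 8 = -8 - 4*√6 ≈ -17.798)
(139939 + (√(-40 + B) + T*(-234))) - 81029 = (139939 + (√(-40 - 23) + (-8 - 4*√6)*(-234))) - 81029 = (139939 + (√(-63) + (1872 + 936*√6))) - 81029 = (139939 + (3*I*√7 + (1872 + 936*√6))) - 81029 = (139939 + (1872 + 936*√6 + 3*I*√7)) - 81029 = (141811 + 936*√6 + 3*I*√7) - 81029 = 60782 + 936*√6 + 3*I*√7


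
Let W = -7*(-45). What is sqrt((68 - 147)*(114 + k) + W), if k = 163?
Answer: 8*I*sqrt(337) ≈ 146.86*I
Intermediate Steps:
W = 315
sqrt((68 - 147)*(114 + k) + W) = sqrt((68 - 147)*(114 + 163) + 315) = sqrt(-79*277 + 315) = sqrt(-21883 + 315) = sqrt(-21568) = 8*I*sqrt(337)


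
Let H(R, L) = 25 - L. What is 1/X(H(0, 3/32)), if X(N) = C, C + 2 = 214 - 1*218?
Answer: -⅙ ≈ -0.16667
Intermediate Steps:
C = -6 (C = -2 + (214 - 1*218) = -2 + (214 - 218) = -2 - 4 = -6)
X(N) = -6
1/X(H(0, 3/32)) = 1/(-6) = -⅙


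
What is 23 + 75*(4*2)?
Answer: 623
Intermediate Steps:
23 + 75*(4*2) = 23 + 75*8 = 23 + 600 = 623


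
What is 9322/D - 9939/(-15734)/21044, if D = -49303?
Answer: -3086082868795/16324533711688 ≈ -0.18905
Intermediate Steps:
9322/D - 9939/(-15734)/21044 = 9322/(-49303) - 9939/(-15734)/21044 = 9322*(-1/49303) - 9939*(-1/15734)*(1/21044) = -9322/49303 + (9939/15734)*(1/21044) = -9322/49303 + 9939/331106296 = -3086082868795/16324533711688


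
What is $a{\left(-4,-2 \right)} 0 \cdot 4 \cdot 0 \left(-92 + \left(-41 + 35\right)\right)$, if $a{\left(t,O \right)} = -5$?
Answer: $0$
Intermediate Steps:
$a{\left(-4,-2 \right)} 0 \cdot 4 \cdot 0 \left(-92 + \left(-41 + 35\right)\right) = - 5 \cdot 0 \cdot 4 \cdot 0 \left(-92 + \left(-41 + 35\right)\right) = - 5 \cdot 0 \cdot 0 \left(-92 - 6\right) = \left(-5\right) 0 \left(-98\right) = 0 \left(-98\right) = 0$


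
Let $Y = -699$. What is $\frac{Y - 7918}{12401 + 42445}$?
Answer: $- \frac{8617}{54846} \approx -0.15711$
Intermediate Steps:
$\frac{Y - 7918}{12401 + 42445} = \frac{-699 - 7918}{12401 + 42445} = - \frac{8617}{54846}$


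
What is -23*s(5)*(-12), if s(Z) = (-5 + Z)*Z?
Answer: 0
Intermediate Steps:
s(Z) = Z*(-5 + Z)
-23*s(5)*(-12) = -115*(-5 + 5)*(-12) = -115*0*(-12) = -23*0*(-12) = 0*(-12) = 0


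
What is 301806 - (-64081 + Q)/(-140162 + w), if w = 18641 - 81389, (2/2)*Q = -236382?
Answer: 61239154997/202910 ≈ 3.0180e+5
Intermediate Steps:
Q = -236382
w = -62748
301806 - (-64081 + Q)/(-140162 + w) = 301806 - (-64081 - 236382)/(-140162 - 62748) = 301806 - (-300463)/(-202910) = 301806 - (-300463)*(-1)/202910 = 301806 - 1*300463/202910 = 301806 - 300463/202910 = 61239154997/202910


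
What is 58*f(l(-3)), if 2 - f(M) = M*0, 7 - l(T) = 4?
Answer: 116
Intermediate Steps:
l(T) = 3 (l(T) = 7 - 1*4 = 7 - 4 = 3)
f(M) = 2 (f(M) = 2 - M*0 = 2 - 1*0 = 2 + 0 = 2)
58*f(l(-3)) = 58*2 = 116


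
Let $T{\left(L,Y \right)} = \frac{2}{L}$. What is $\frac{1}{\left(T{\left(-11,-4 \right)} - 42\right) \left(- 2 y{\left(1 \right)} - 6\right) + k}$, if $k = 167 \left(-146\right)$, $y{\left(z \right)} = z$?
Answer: $- \frac{11}{264490} \approx -4.1589 \cdot 10^{-5}$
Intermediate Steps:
$k = -24382$
$\frac{1}{\left(T{\left(-11,-4 \right)} - 42\right) \left(- 2 y{\left(1 \right)} - 6\right) + k} = \frac{1}{\left(\frac{2}{-11} - 42\right) \left(\left(-2\right) 1 - 6\right) - 24382} = \frac{1}{\left(2 \left(- \frac{1}{11}\right) - 42\right) \left(-2 - 6\right) - 24382} = \frac{1}{\left(- \frac{2}{11} - 42\right) \left(-8\right) - 24382} = \frac{1}{\left(- \frac{464}{11}\right) \left(-8\right) - 24382} = \frac{1}{\frac{3712}{11} - 24382} = \frac{1}{- \frac{264490}{11}} = - \frac{11}{264490}$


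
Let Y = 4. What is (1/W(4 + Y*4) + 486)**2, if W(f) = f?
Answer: 94497841/400 ≈ 2.3624e+5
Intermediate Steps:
(1/W(4 + Y*4) + 486)**2 = (1/(4 + 4*4) + 486)**2 = (1/(4 + 16) + 486)**2 = (1/20 + 486)**2 = (9721/20)**2 = 94497841/400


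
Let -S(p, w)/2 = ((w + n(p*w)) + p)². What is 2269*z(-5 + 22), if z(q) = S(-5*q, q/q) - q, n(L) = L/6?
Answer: -787858063/18 ≈ -4.3770e+7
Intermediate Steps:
n(L) = L/6 (n(L) = L*(⅙) = L/6)
S(p, w) = -2*(p + w + p*w/6)² (S(p, w) = -2*((w + (p*w)/6) + p)² = -2*((w + p*w/6) + p)² = -2*(p + w + p*w/6)²)
z(q) = -q - (6 - 35*q)²/18 (z(q) = -(6*(-5*q) + 6*(q/q) + (-5*q)*(q/q))²/18 - q = -(-30*q + 6*1 - 5*q*1)²/18 - q = -(-30*q + 6 - 5*q)²/18 - q = -(6 - 35*q)²/18 - q = -q - (6 - 35*q)²/18)
2269*z(-5 + 22) = 2269*(-2 - 1225*(-5 + 22)²/18 + 67*(-5 + 22)/3) = 2269*(-2 - 1225/18*17² + (67/3)*17) = 2269*(-2 - 1225/18*289 + 1139/3) = 2269*(-2 - 354025/18 + 1139/3) = 2269*(-347227/18) = -787858063/18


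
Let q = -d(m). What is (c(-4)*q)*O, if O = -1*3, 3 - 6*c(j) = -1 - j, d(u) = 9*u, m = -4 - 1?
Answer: 0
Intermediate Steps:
m = -5
c(j) = 2/3 + j/6 (c(j) = 1/2 - (-1 - j)/6 = 1/2 + (1/6 + j/6) = 2/3 + j/6)
O = -3
q = 45 (q = -9*(-5) = -1*(-45) = 45)
(c(-4)*q)*O = ((2/3 + (1/6)*(-4))*45)*(-3) = ((2/3 - 2/3)*45)*(-3) = (0*45)*(-3) = 0*(-3) = 0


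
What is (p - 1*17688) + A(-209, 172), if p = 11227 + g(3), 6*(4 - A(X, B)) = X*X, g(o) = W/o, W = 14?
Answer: -27465/2 ≈ -13733.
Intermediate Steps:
g(o) = 14/o
A(X, B) = 4 - X²/6 (A(X, B) = 4 - X*X/6 = 4 - X²/6)
p = 33695/3 (p = 11227 + 14/3 = 33695/3 ≈ 11232.)
(p - 1*17688) + A(-209, 172) = (33695/3 - 1*17688) + (4 - ⅙*(-209)²) = (33695/3 - 17688) + (4 - ⅙*43681) = -19369/3 + (4 - 43681/6) = -19369/3 - 43657/6 = -27465/2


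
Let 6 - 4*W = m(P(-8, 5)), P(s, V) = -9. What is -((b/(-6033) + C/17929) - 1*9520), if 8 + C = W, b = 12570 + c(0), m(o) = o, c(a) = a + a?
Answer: 1373283263747/144220876 ≈ 9522.1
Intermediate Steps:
c(a) = 2*a
b = 12570 (b = 12570 + 2*0 = 12570 + 0 = 12570)
W = 15/4 (W = 3/2 - ¼*(-9) = 3/2 + 9/4 = 15/4 ≈ 3.7500)
C = -17/4 (C = -8 + 15/4 = -17/4 ≈ -4.2500)
-((b/(-6033) + C/17929) - 1*9520) = -((12570/(-6033) - 17/4/17929) - 1*9520) = -((12570*(-1/6033) - 17/4*1/17929) - 9520) = -((-4190/2011 - 17/71716) - 9520) = -(-300524227/144220876 - 9520) = -1*(-1373283263747/144220876) = 1373283263747/144220876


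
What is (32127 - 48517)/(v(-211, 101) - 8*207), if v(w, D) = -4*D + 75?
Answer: 3278/397 ≈ 8.2569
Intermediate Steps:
v(w, D) = 75 - 4*D
(32127 - 48517)/(v(-211, 101) - 8*207) = (32127 - 48517)/((75 - 4*101) - 8*207) = -16390/((75 - 404) - 1656) = -16390/(-329 - 1656) = -16390/(-1985) = -16390*(-1/1985) = 3278/397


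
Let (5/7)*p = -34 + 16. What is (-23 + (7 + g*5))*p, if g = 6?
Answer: -1764/5 ≈ -352.80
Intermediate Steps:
p = -126/5 (p = 7*(-34 + 16)/5 = (7/5)*(-18) = -126/5 ≈ -25.200)
(-23 + (7 + g*5))*p = (-23 + (7 + 6*5))*(-126/5) = (-23 + (7 + 30))*(-126/5) = (-23 + 37)*(-126/5) = 14*(-126/5) = -1764/5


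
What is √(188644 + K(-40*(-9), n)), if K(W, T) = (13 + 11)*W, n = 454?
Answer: 2*√49321 ≈ 444.17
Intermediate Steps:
K(W, T) = 24*W
√(188644 + K(-40*(-9), n)) = √(188644 + 24*(-40*(-9))) = √(188644 + 24*360) = √(188644 + 8640) = √197284 = 2*√49321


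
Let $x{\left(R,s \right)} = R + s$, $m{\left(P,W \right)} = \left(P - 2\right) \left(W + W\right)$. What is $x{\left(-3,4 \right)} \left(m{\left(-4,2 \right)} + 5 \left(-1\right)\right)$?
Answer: $-29$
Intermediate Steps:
$m{\left(P,W \right)} = 2 W \left(-2 + P\right)$ ($m{\left(P,W \right)} = \left(-2 + P\right) 2 W = 2 W \left(-2 + P\right)$)
$x{\left(-3,4 \right)} \left(m{\left(-4,2 \right)} + 5 \left(-1\right)\right) = \left(-3 + 4\right) \left(2 \cdot 2 \left(-2 - 4\right) + 5 \left(-1\right)\right) = 1 \left(2 \cdot 2 \left(-6\right) - 5\right) = 1 \left(-24 - 5\right) = 1 \left(-29\right) = -29$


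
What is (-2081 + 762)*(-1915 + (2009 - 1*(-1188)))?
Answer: -1690958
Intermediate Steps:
(-2081 + 762)*(-1915 + (2009 - 1*(-1188))) = -1319*(-1915 + (2009 + 1188)) = -1319*(-1915 + 3197) = -1319*1282 = -1690958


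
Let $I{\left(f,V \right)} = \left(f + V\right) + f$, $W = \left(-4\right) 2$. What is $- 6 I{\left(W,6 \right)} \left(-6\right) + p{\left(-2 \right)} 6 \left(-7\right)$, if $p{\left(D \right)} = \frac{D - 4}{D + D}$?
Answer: $-423$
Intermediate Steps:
$W = -8$
$p{\left(D \right)} = \frac{-4 + D}{2 D}$
$I{\left(f,V \right)} = V + 2 f$ ($I{\left(f,V \right)} = \left(V + f\right) + f = V + 2 f$)
$- 6 I{\left(W,6 \right)} \left(-6\right) + p{\left(-2 \right)} 6 \left(-7\right) = - 6 \left(6 + 2 \left(-8\right)\right) \left(-6\right) + \frac{-4 - 2}{2 \left(-2\right)} 6 \left(-7\right) = - 6 \left(6 - 16\right) \left(-6\right) + \frac{1}{2} \left(- \frac{1}{2}\right) \left(-6\right) 6 \left(-7\right) = \left(-6\right) \left(-10\right) \left(-6\right) + \frac{3}{2} \cdot 6 \left(-7\right) = 60 \left(-6\right) + 9 \left(-7\right) = -360 - 63 = -423$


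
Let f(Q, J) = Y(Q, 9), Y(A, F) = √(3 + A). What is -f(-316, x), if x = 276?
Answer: -I*√313 ≈ -17.692*I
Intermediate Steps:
f(Q, J) = √(3 + Q)
-f(-316, x) = -√(3 - 316) = -√(-313) = -I*√313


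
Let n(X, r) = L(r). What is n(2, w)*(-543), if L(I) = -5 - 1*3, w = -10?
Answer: 4344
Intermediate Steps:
L(I) = -8 (L(I) = -5 - 3 = -8)
n(X, r) = -8
n(2, w)*(-543) = -8*(-543) = 4344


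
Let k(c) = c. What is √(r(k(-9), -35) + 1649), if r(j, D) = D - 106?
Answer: 2*√377 ≈ 38.833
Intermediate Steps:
r(j, D) = -106 + D
√(r(k(-9), -35) + 1649) = √((-106 - 35) + 1649) = √(-141 + 1649) = √1508 = 2*√377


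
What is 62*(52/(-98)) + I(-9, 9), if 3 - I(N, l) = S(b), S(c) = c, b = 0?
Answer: -1465/49 ≈ -29.898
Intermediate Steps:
I(N, l) = 3 (I(N, l) = 3 - 1*0 = 3 + 0 = 3)
62*(52/(-98)) + I(-9, 9) = 62*(52/(-98)) + 3 = 62*(52*(-1/98)) + 3 = 62*(-26/49) + 3 = -1612/49 + 3 = -1465/49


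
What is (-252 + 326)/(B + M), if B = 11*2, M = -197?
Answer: -74/175 ≈ -0.42286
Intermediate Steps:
B = 22
(-252 + 326)/(B + M) = (-252 + 326)/(22 - 197) = 74/(-175) = 74*(-1/175) = -74/175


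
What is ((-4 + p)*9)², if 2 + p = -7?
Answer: 13689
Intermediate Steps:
p = -9 (p = -2 - 7 = -9)
((-4 + p)*9)² = ((-4 - 9)*9)² = (-13*9)² = (-117)² = 13689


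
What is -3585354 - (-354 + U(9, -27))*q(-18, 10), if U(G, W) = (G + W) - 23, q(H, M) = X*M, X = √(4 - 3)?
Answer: -3581404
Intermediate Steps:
X = 1 (X = √1 = 1)
q(H, M) = M (q(H, M) = 1*M = M)
U(G, W) = -23 + G + W
-3585354 - (-354 + U(9, -27))*q(-18, 10) = -3585354 - (-354 + (-23 + 9 - 27))*10 = -3585354 - (-354 - 41)*10 = -3585354 - (-395)*10 = -3585354 - 1*(-3950) = -3585354 + 3950 = -3581404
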